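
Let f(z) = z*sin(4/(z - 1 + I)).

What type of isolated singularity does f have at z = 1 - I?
essential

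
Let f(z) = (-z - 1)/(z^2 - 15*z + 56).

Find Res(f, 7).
8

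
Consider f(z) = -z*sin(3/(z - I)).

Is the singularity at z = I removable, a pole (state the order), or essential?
essential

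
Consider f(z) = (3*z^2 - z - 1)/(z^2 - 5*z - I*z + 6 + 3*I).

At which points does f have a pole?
{2 + I, 3}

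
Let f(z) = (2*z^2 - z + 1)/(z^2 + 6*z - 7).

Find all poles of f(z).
The singularities of f are the zeros of the denominator. Factoring,
  z^2 + 6*z - 7 = (z - 1)*(z + 7)
so the candidates are z = 1, z = -7.

Check the numerator P(z) = 2*z^2 - z + 1 at each one:
  P(1) = 2 ≠ 0, so z = 1 is a (simple) pole.
  P(-7) = 106 ≠ 0, so z = -7 is a (simple) pole.

Poles of f: {-7, 1}

Final answer: {-7, 1}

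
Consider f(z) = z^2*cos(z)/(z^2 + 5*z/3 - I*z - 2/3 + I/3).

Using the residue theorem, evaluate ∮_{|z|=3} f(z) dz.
pi*(-1/29 + 7*I/87)*cos(1/3) + pi*(-57/29 - 99*I/29)*cos(2 - I)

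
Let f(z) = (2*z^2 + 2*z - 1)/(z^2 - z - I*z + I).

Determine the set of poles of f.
The singularities of f are the zeros of the denominator. Factoring,
  z^2 - z - I*z + I = (z - 1)*(z - I)
so the candidates are z = 1, z = I.

Check the numerator P(z) = 2*z^2 + 2*z - 1 at each one:
  P(1) = 3 ≠ 0, so z = 1 is a (simple) pole.
  P(I) = -3 + 2*I ≠ 0, so z = I is a (simple) pole.

Poles of f: {I, 1}

Final answer: {I, 1}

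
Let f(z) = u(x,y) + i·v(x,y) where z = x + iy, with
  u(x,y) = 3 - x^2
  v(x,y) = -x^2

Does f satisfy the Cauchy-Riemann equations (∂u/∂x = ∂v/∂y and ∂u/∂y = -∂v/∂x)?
∂u/∂x = -2*x
∂v/∂y = 0
∂u/∂y = 0
∂v/∂x = -2*x
∂u/∂x ≠ ∂v/∂y and ∂u/∂y ≠ -∂v/∂x; the Cauchy-Riemann equations are not satisfied, so f is not analytic.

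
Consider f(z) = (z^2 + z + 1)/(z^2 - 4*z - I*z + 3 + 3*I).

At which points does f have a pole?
{1 + I, 3}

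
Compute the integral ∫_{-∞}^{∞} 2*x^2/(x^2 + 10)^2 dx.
sqrt(10)*pi/10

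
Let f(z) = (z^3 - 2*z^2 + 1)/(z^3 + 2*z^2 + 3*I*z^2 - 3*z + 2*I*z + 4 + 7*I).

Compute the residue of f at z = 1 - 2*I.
Write f(z) = P(z)/Q(z) with P(z) = z^3 - 2*z^2 + 1 and Q(z) = z^3 + 2*z^2 + 3*I*z^2 - 3*z + 2*I*z + 4 + 7*I.
The denominator factors as Q(z) = (z - I)*(z - 1 + 2*I)*(z + 3 + 2*I), so z = 1 - 2*I is a simple zero of Q and P is analytic there; z = 1 - 2*I is therefore a simple pole and
  Res(f, z₀) = P(z₀)/Q'(z₀).

Q'(z) = 3*z^2 + 4*z + 6*I*z - 3 + 2*I, so Q'(1 - 2*I) = 4 - 12*I.
P(1 - 2*I) = -4 + 10*I.

Res(f, 1 - 2*I) = (-4 + 10*I)/(4 - 12*I) = -17/20 - I/20

Final answer: -17/20 - I/20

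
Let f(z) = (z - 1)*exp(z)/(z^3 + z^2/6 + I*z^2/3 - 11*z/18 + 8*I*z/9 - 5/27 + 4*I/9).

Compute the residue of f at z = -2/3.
Write f(z) = P(z)/Q(z) with P(z) = (z - 1)*exp(z) and Q(z) = z^3 + z^2/6 + I*z^2/3 - 11*z/18 + 8*I*z/9 - 5/27 + 4*I/9.
The denominator factors as Q(z) = (z + 1/2 - I/3)*(z - 1 + 2*I/3)*(z + 2/3), so z = -2/3 is a simple zero of Q and P is analytic there; z = -2/3 is therefore a simple pole and
  Res(f, z₀) = P(z₀)/Q'(z₀).

Q'(z) = 3*z^2 + z/3 + 2*I*z/3 - 11/18 + 8*I/9, so Q'(-2/3) = 1/2 + 4*I/9.
P(-2/3) = -5*exp(-2/3)/3.

Res(f, -2/3) = (-5*exp(-2/3)/3)/(1/2 + 4*I/9) = (-54/29 + 48*I/29)*exp(-2/3)

Final answer: (-54/29 + 48*I/29)*exp(-2/3)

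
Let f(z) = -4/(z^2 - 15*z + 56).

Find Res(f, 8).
Write f(z) = P(z)/Q(z) with P(z) = -4 and Q(z) = z^2 - 15*z + 56.
The denominator factors as Q(z) = (z - 8)*(z - 7), so z = 8 is a simple zero of Q and P is analytic there; z = 8 is therefore a simple pole and
  Res(f, z₀) = P(z₀)/Q'(z₀).

Q'(z) = 2*z - 15, so Q'(8) = 1.
P(8) = -4.

Res(f, 8) = (-4)/(1) = -4

Final answer: -4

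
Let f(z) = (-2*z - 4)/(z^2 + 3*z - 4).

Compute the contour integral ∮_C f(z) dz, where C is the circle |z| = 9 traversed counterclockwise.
By the residue theorem, ∮_C f(z) dz = 2πi · (sum of the residues of f at the poles inside |z| = 9).

The denominator factors as (z + 4)*(z - 1), so the singularities of f are simple poles at z = -4, z = 1.
  |-4|² = 16 < 81 = 9², so this pole is inside the contour.
  |1|² = 1 < 81 = 9², so this pole is inside the contour.

With P(z) = -2*z - 4 and Q(z) = z^2 + 3*z - 4, each pole is simple, so Res(f, z₀) = P(z₀)/Q'(z₀) with Q'(z) = 2*z + 3.
  Res(f, -4) = P(-4)/Q'(-4) = (4)/(-5) = -4/5
  Res(f, 1) = P(1)/Q'(1) = (-6)/(5) = -6/5

Sum of residues inside C: -2
∮_C f(z) dz = 2πi · (-2) = -4*I*pi

Final answer: -4*I*pi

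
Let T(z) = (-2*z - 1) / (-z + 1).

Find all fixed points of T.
T(z) = z means -2*z - 1 = z*(-z + 1), i.e.
  -z^2 + 3*z + 1 = 0.
Discriminant: (3)^2 - 4*(-1)*(1) = 13, so the roots are real.
  z = (-3 ± sqrt(13))/(2*(-1))
Fixed points: {3/2 - sqrt(13)/2, 3/2 + sqrt(13)/2}

Final answer: {3/2 - sqrt(13)/2, 3/2 + sqrt(13)/2}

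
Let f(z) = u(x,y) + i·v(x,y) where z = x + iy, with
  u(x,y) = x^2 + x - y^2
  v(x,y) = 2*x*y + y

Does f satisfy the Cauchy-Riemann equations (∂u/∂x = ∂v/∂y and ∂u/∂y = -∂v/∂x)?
∂u/∂x = 2*x + 1
∂v/∂y = 2*x + 1
∂u/∂y = -2*y
∂v/∂x = 2*y
∂u/∂x = ∂v/∂y and ∂u/∂y = -∂v/∂x hold identically; f is analytic.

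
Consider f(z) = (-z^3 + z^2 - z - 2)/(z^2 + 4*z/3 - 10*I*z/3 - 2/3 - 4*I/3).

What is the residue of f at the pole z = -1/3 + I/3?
Write f(z) = P(z)/Q(z) with P(z) = -z^3 + z^2 - z - 2 and Q(z) = z^2 + 4*z/3 - 10*I*z/3 - 2/3 - 4*I/3.
The denominator factors as Q(z) = (z + 1/3 - I/3)*(z + 1 - 3*I), so z = -1/3 + I/3 is a simple zero of Q and P is analytic there; z = -1/3 + I/3 is therefore a simple pole and
  Res(f, z₀) = P(z₀)/Q'(z₀).

Q'(z) = 2*z + 4/3 - 10*I/3, so Q'(-1/3 + I/3) = 2/3 - 8*I/3.
P(-1/3 + I/3) = -47/27 - 17*I/27.

Res(f, -1/3 + I/3) = (-47/27 - 17*I/27)/(2/3 - 8*I/3) = 7/102 - 205*I/306

Final answer: 7/102 - 205*I/306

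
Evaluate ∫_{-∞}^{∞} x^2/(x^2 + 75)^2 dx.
Let f(z) = z^2/(z^2 + 75)^2. The denominator has no real zeros and deg Q - deg P = 2 ≥ 2, so the integral of f over the upper semicircle |z| = R tends to 0 as R → ∞. Closing the contour in the upper half-plane,
  ∫_{-∞}^{∞} f(x) dx = 2πi · Σ Res(f, z_k)  over the poles with Im z_k > 0.

Zeros of the denominator: z^2 + 75 = 0 gives z = ±5*sqrt(3)*I.
Upper half-plane: z = 5*sqrt(3)*I (a pole of order 2).

Write f(z) = g(z)/(z - 5*sqrt(3)*I)^2 with g(z) = z^2/(z + 5*sqrt(3)*I)^2. For a double pole, Res(f, z₀) = g'(z₀):
  g'(z) = 10*sqrt(3)*I*z/(z + 5*sqrt(3)*I)^3
  Res(f, 5*sqrt(3)*I) = g'(5*sqrt(3)*I) = -sqrt(3)*I/60

∫_{-∞}^{∞} f(x) dx = 2πi · (-sqrt(3)*I/60) = sqrt(3)*pi/30

Final answer: sqrt(3)*pi/30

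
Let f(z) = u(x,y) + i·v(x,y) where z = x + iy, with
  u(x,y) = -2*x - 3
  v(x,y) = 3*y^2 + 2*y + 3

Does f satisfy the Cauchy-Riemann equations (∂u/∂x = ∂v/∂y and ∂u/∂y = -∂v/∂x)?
∂u/∂x = -2
∂v/∂y = 6*y + 2
∂u/∂y = 0
∂v/∂x = 0
∂u/∂x ≠ ∂v/∂y; the Cauchy-Riemann equations are not satisfied, so f is not analytic.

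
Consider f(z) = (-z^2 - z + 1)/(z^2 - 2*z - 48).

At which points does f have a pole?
{-6, 8}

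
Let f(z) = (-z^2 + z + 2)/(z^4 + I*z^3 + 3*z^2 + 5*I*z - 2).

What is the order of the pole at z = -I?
3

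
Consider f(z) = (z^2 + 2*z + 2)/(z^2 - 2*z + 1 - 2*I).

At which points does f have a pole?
{-I, 2 + I}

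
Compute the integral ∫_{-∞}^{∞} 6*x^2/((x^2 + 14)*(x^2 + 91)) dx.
Let f(z) = 6*z^2/((z^2 + 14)*(z^2 + 91)). The denominator has no real zeros and deg Q - deg P = 2 ≥ 2, so the integral of f over the upper semicircle |z| = R tends to 0 as R → ∞. Closing the contour in the upper half-plane,
  ∫_{-∞}^{∞} f(x) dx = 2πi · Σ Res(f, z_k)  over the poles with Im z_k > 0.

Zeros of the denominator: z^2 + 14 = 0 gives z = ±sqrt(14)*I; z^2 + 91 = 0 gives z = ±sqrt(91)*I.
Upper half-plane: z = sqrt(14)*I, z = sqrt(91)*I (simple).

Each pole is a simple zero of Q(z) = z^4 + 105*z^2 + 1274, so Res(f, z₀) = P(z₀)/Q'(z₀) with P(z) = 6*z^2, Q'(z) = 4*z^3 + 210*z:
  Res(f, sqrt(14)*I) = (-84)/(154*sqrt(14)*I) = 3*sqrt(14)*I/77
  Res(f, sqrt(91)*I) = (-546)/(-154*sqrt(91)*I) = -3*sqrt(91)*I/77

Sum of residues: 3*I*(-sqrt(91) + sqrt(14))/77
∫_{-∞}^{∞} f(x) dx = 2πi · (3*I*(-sqrt(91) + sqrt(14))/77) = 6*pi*(-sqrt(14) + sqrt(91))/77

Final answer: 6*pi*(-sqrt(14) + sqrt(91))/77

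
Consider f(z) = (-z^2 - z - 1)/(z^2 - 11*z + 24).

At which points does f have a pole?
The singularities of f are the zeros of the denominator. Factoring,
  z^2 - 11*z + 24 = (z - 3)*(z - 8)
so the candidates are z = 3, z = 8.

Check the numerator P(z) = -z^2 - z - 1 at each one:
  P(3) = -13 ≠ 0, so z = 3 is a (simple) pole.
  P(8) = -73 ≠ 0, so z = 8 is a (simple) pole.

Poles of f: {3, 8}

Final answer: {3, 8}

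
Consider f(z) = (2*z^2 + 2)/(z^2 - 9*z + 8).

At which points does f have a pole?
The singularities of f are the zeros of the denominator. Factoring,
  z^2 - 9*z + 8 = (z - 1)*(z - 8)
so the candidates are z = 1, z = 8.

Check the numerator P(z) = 2*z^2 + 2 at each one:
  P(1) = 4 ≠ 0, so z = 1 is a (simple) pole.
  P(8) = 130 ≠ 0, so z = 8 is a (simple) pole.

Poles of f: {1, 8}

Final answer: {1, 8}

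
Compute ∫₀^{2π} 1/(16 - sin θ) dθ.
Call the integral J. The integrand is 2π-periodic and we integrate over a full period, so shifting θ does not change the value (θ → θ + π/2 turns sin θ into cos θ; θ → θ + π flips the sign of the trig term). Hence
  J = ∫₀^{2π} dθ/(16 + cos θ).
Put z = e^{iθ}: then cos θ = (z + 1/z)/2, dθ = dz/(iz), and z runs once counterclockwise around |z| = 1:
  J = ∮_{|z|=1} 1/(16 + (z + 1/z)/2) · dz/(iz) = (2/i) ∮_{|z|=1} dz/(z^2 + 32*z + 1).
The roots of z^2 + 32*z + 1 are z = (-16 ± sqrt(16^2 - 1^2)), with sqrt(255) = sqrt(255); their product is 1, so only z₊ = -16 + sqrt(255) lies inside the unit circle (z₋ = -16 - sqrt(255) lies outside).
z₊ is a simple zero of q(z) = z^2 + 32*z + 1, so Res(1/q, z₊) = 1/q'(z₊) with q'(z) = 2*z + 32; and q'(z₊) = (z₊ - z₋) = 2*sqrt(255).
Therefore J = (2/i) · 2πi · 1/(2*sqrt(255)) = 2*pi/(sqrt(255)) = 2*sqrt(255)*pi/255

Final answer: 2*sqrt(255)*pi/255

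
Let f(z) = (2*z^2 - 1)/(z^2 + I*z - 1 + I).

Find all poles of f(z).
The singularities of f are the zeros of the denominator. Factoring,
  z^2 + I*z - 1 + I = (z - 1 + I)*(z + 1)
so the candidates are z = 1 - I, z = -1.

Check the numerator P(z) = 2*z^2 - 1 at each one:
  P(1 - I) = -1 - 4*I ≠ 0, so z = 1 - I is a (simple) pole.
  P(-1) = 1 ≠ 0, so z = -1 is a (simple) pole.

Poles of f: {-1, 1 - I}

Final answer: {-1, 1 - I}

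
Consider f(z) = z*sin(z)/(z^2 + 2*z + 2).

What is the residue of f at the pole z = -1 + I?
Write f(z) = P(z)/Q(z) with P(z) = z*sin(z) and Q(z) = z^2 + 2*z + 2.
The denominator factors as Q(z) = (z + 1 - I)*(z + 1 + I), so z = -1 + I is a simple zero of Q and P is analytic there; z = -1 + I is therefore a simple pole and
  Res(f, z₀) = P(z₀)/Q'(z₀).

Q'(z) = 2*z + 2, so Q'(-1 + I) = 2*I.
P(-1 + I) = (1 - I)*sin(1 - I).

Res(f, -1 + I) = ((1 - I)*sin(1 - I))/(2*I) = (-1/2 - I/2)*sin(1 - I)

Final answer: (-1/2 - I/2)*sin(1 - I)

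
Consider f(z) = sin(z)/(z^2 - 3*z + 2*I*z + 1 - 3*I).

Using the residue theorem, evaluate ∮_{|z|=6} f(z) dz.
By the residue theorem, ∮_C f(z) dz = 2πi · (sum of the residues of f at the poles inside |z| = 6).

The denominator factors as (z - 1 + I)*(z - 2 + I), so the singularities of f are simple poles at z = 1 - I, z = 2 - I.
  |1 - I|² = 2 < 36 = 6², so this pole is inside the contour.
  |2 - I|² = 5 < 36 = 6², so this pole is inside the contour.

With P(z) = sin(z) and Q(z) = z^2 - 3*z + 2*I*z + 1 - 3*I, each pole is simple, so Res(f, z₀) = P(z₀)/Q'(z₀) with Q'(z) = 2*z - 3 + 2*I.
  Res(f, 1 - I) = P(1 - I)/Q'(1 - I) = (sin(1 - I))/(-1) = -sin(1 - I)
  Res(f, 2 - I) = P(2 - I)/Q'(2 - I) = (sin(2 - I))/(1) = sin(2 - I)

Sum of residues inside C: sin(2 - I) - sin(1 - I)
∮_C f(z) dz = 2πi · (sin(2 - I) - sin(1 - I)) = -2*I*pi*sin(1 - I) + 2*I*pi*sin(2 - I)

Final answer: -2*I*pi*sin(1 - I) + 2*I*pi*sin(2 - I)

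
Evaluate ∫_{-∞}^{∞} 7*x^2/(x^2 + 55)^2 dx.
Let f(z) = 7*z^2/(z^2 + 55)^2. The denominator has no real zeros and deg Q - deg P = 2 ≥ 2, so the integral of f over the upper semicircle |z| = R tends to 0 as R → ∞. Closing the contour in the upper half-plane,
  ∫_{-∞}^{∞} f(x) dx = 2πi · Σ Res(f, z_k)  over the poles with Im z_k > 0.

Zeros of the denominator: z^2 + 55 = 0 gives z = ±sqrt(55)*I.
Upper half-plane: z = sqrt(55)*I (a pole of order 2).

Write f(z) = g(z)/(z - sqrt(55)*I)^2 with g(z) = 7*z^2/(z + sqrt(55)*I)^2. For a double pole, Res(f, z₀) = g'(z₀):
  g'(z) = 14*sqrt(55)*I*z/(z + sqrt(55)*I)^3
  Res(f, sqrt(55)*I) = g'(sqrt(55)*I) = -7*sqrt(55)*I/220

∫_{-∞}^{∞} f(x) dx = 2πi · (-7*sqrt(55)*I/220) = 7*sqrt(55)*pi/110

Final answer: 7*sqrt(55)*pi/110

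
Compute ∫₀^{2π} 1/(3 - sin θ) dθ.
Call the integral J. The integrand is 2π-periodic and we integrate over a full period, so shifting θ does not change the value (θ → θ + π/2 turns sin θ into cos θ; θ → θ + π flips the sign of the trig term). Hence
  J = ∫₀^{2π} dθ/(3 + cos θ).
Put z = e^{iθ}: then cos θ = (z + 1/z)/2, dθ = dz/(iz), and z runs once counterclockwise around |z| = 1:
  J = ∮_{|z|=1} 1/(3 + (z + 1/z)/2) · dz/(iz) = (2/i) ∮_{|z|=1} dz/(z^2 + 6*z + 1).
The roots of z^2 + 6*z + 1 are z = (-3 ± sqrt(3^2 - 1^2)), with sqrt(8) = 2*sqrt(2); their product is 1, so only z₊ = -3 + 2*sqrt(2) lies inside the unit circle (z₋ = -3 - 2*sqrt(2) lies outside).
z₊ is a simple zero of q(z) = z^2 + 6*z + 1, so Res(1/q, z₊) = 1/q'(z₊) with q'(z) = 2*z + 6; and q'(z₊) = (z₊ - z₋) = 4*sqrt(2).
Therefore J = (2/i) · 2πi · 1/(4*sqrt(2)) = 2*pi/(2*sqrt(2)) = sqrt(2)*pi/2

Final answer: sqrt(2)*pi/2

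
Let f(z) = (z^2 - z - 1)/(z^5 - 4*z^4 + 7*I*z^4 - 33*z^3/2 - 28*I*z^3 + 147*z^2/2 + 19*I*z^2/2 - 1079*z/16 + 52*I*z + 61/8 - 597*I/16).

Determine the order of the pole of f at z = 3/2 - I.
Factor the denominator:
  z^5 - 4*z^4 + 7*I*z^4 - 33*z^3/2 - 28*I*z^3 + 147*z^2/2 + 19*I*z^2/2 - 1079*z/16 + 52*I*z + 61/8 - 597*I/16 = (z - 3/2 + I)^4*(z + 2 + 3*I)

The numerator P(z) = z^2 - z - 1 has P(3/2 - I) = -5/4 - 2*I ≠ 0, so no factor of (z - 3/2 + I) cancels.
Near z = 3/2 - I we can therefore write f(z) = g(z)/(z - 3/2 + I)^4 with g analytic at 3/2 - I and g(3/2 - I) ≠ 0 (g is the numerator divided by the remaining denominator factors).

Hence z = 3/2 - I is a pole of order 4.

Final answer: 4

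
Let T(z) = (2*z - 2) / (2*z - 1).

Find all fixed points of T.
T(z) = z means 2*z - 2 = z*(2*z - 1), i.e.
  2*z^2 - 3*z + 2 = 0.
Discriminant: (-3)^2 - 4*(2)*(2) = -7, so the roots are complex conjugates.
  z = (3 ± I*sqrt(7))/(2*(2))
Fixed points: {3/4 - sqrt(7)*I/4, 3/4 + sqrt(7)*I/4}

Final answer: {3/4 - sqrt(7)*I/4, 3/4 + sqrt(7)*I/4}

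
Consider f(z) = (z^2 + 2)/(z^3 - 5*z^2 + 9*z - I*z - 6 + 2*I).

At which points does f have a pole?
The singularities of f are the zeros of the denominator. Factoring,
  z^3 - 5*z^2 + 9*z - I*z - 6 + 2*I = (z - 1 + I)*(z - 2 - I)*(z - 2)
so the candidates are z = 1 - I, z = 2 + I, z = 2.

Check the numerator P(z) = z^2 + 2 at each one:
  P(1 - I) = 2 - 2*I ≠ 0, so z = 1 - I is a (simple) pole.
  P(2 + I) = 5 + 4*I ≠ 0, so z = 2 + I is a (simple) pole.
  P(2) = 6 ≠ 0, so z = 2 is a (simple) pole.

Poles of f: {1 - I, 2, 2 + I}

Final answer: {1 - I, 2, 2 + I}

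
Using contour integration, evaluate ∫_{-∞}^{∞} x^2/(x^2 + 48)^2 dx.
Let f(z) = z^2/(z^2 + 48)^2. The denominator has no real zeros and deg Q - deg P = 2 ≥ 2, so the integral of f over the upper semicircle |z| = R tends to 0 as R → ∞. Closing the contour in the upper half-plane,
  ∫_{-∞}^{∞} f(x) dx = 2πi · Σ Res(f, z_k)  over the poles with Im z_k > 0.

Zeros of the denominator: z^2 + 48 = 0 gives z = ±4*sqrt(3)*I.
Upper half-plane: z = 4*sqrt(3)*I (a pole of order 2).

Write f(z) = g(z)/(z - 4*sqrt(3)*I)^2 with g(z) = z^2/(z + 4*sqrt(3)*I)^2. For a double pole, Res(f, z₀) = g'(z₀):
  g'(z) = 8*sqrt(3)*I*z/(z + 4*sqrt(3)*I)^3
  Res(f, 4*sqrt(3)*I) = g'(4*sqrt(3)*I) = -sqrt(3)*I/48

∫_{-∞}^{∞} f(x) dx = 2πi · (-sqrt(3)*I/48) = sqrt(3)*pi/24

Final answer: sqrt(3)*pi/24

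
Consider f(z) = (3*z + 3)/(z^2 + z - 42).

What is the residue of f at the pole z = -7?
18/13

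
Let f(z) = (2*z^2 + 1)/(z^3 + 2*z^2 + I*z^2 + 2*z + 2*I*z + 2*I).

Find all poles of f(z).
{-1 - I, -1 + I, -I}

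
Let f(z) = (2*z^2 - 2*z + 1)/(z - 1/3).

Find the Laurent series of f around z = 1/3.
Put w = z - (1/3), i.e. z = w + 1/3. The denominator is w, so it suffices to rewrite the numerator in powers of w.

P(z) = 2*z^2 - 2*z + 1
P(w + 1/3) = 5/9 - 2*w/3 + 2*w^2

Dividing each term by w:
  f = 5/(9*w) - 2/3 + 2*w

Substituting back w = z - 1/3:
  f(z) = 5/(9*(z - 1/3)) - 2/3 + 2*(z - 1/3)

The series is finite because the numerator is a polynomial; the negative powers form the principal part, and the coefficient of 1/(z - 1/3) gives Res(f, 1/3) = 5/9.

Final answer: 5/(9*(z - 1/3)) - 2/3 + 2*(z - 1/3)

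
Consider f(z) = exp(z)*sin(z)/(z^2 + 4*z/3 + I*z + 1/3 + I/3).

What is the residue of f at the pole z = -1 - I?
Write f(z) = P(z)/Q(z) with P(z) = exp(z)*sin(z) and Q(z) = z^2 + 4*z/3 + I*z + 1/3 + I/3.
The denominator factors as Q(z) = (z + 1 + I)*(z + 1/3), so z = -1 - I is a simple zero of Q and P is analytic there; z = -1 - I is therefore a simple pole and
  Res(f, z₀) = P(z₀)/Q'(z₀).

Q'(z) = 2*z + 4/3 + I, so Q'(-1 - I) = -2/3 - I.
P(-1 - I) = -exp(-1 - I)*sin(1 + I).

Res(f, -1 - I) = (-exp(-1 - I)*sin(1 + I))/(-2/3 - I) = (6/13 - 9*I/13)*exp(-1 - I)*sin(1 + I)

Final answer: (6/13 - 9*I/13)*exp(-1 - I)*sin(1 + I)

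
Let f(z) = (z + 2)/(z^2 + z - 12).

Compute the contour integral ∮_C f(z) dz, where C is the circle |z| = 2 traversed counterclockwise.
By the residue theorem, ∮_C f(z) dz = 2πi · (sum of the residues of f at the poles inside |z| = 2).

The denominator factors as (z - 3)*(z + 4), so the singularities of f are simple poles at z = 3, z = -4.
  |3|² = 9 > 4 = 2², so this pole is outside the contour.
  |-4|² = 16 > 4 = 2², so this pole is outside the contour.

No pole lies inside the contour, so f is analytic on and inside C and the integral is 0 (Cauchy's theorem).

Final answer: 0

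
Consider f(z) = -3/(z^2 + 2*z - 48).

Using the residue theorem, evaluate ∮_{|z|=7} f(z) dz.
By the residue theorem, ∮_C f(z) dz = 2πi · (sum of the residues of f at the poles inside |z| = 7).

The denominator factors as (z + 8)*(z - 6), so the singularities of f are simple poles at z = -8, z = 6.
  |-8|² = 64 > 49 = 7², so this pole is outside the contour.
  |6|² = 36 < 49 = 7², so this pole is inside the contour.

With P(z) = -3 and Q(z) = z^2 + 2*z - 48, each pole is simple, so Res(f, z₀) = P(z₀)/Q'(z₀) with Q'(z) = 2*z + 2.
  Res(f, 6) = P(6)/Q'(6) = (-3)/(14) = -3/14

∮_C f(z) dz = 2πi · (-3/14) = -3*I*pi/7

Final answer: -3*I*pi/7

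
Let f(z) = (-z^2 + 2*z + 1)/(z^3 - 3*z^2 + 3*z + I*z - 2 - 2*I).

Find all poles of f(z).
The singularities of f are the zeros of the denominator. Factoring,
  z^3 - 3*z^2 + 3*z + I*z - 2 - 2*I = (z - I)*(z - 2)*(z - 1 + I)
so the candidates are z = I, z = 2, z = 1 - I.

Check the numerator P(z) = -z^2 + 2*z + 1 at each one:
  P(I) = 2 + 2*I ≠ 0, so z = I is a (simple) pole.
  P(2) = 1 ≠ 0, so z = 2 is a (simple) pole.
  P(1 - I) = 3 ≠ 0, so z = 1 - I is a (simple) pole.

Poles of f: {I, 1 - I, 2}

Final answer: {I, 1 - I, 2}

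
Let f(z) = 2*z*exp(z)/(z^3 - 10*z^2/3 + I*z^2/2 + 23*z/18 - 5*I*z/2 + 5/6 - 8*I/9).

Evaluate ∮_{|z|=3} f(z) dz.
pi*(68/409 - 92*I/409)*exp(-1/3) + pi*(-236/277 - 244*I/277)*exp(2/3 - I)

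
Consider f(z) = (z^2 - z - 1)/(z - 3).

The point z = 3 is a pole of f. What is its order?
Factor the denominator:
  z - 3 = (z - 3)

The numerator P(z) = z^2 - z - 1 has P(3) = 5 ≠ 0, so no factor of (z - 3) cancels.
Near z = 3 we can therefore write f(z) = g(z)/(z - 3) with g analytic at 3 and g(3) ≠ 0 (g is just the numerator).

Hence z = 3 is a pole of order 1.

Final answer: 1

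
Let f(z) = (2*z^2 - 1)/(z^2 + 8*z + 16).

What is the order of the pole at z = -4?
2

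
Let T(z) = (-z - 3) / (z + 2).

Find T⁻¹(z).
Set w = T(z) = (-z - 3) / (z + 2) and solve for z:
  w*(z + 2) = -z - 3
  2*w + z*(w + 1) + 3 = 0
  z*(w + 1) = -2*w - 3
  z = (2*w + 3)/(-w - 1)
Renaming the variable, T⁻¹(z) = (2*z + 3)/(-z - 1) = (-2*z - 3)/(z + 1).
(Check: ad - bc = 1 ≠ 0, so T is invertible.)

Final answer: (-2*z - 3)/(z + 1)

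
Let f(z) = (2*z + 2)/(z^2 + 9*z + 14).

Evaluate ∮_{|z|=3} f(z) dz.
-4*I*pi/5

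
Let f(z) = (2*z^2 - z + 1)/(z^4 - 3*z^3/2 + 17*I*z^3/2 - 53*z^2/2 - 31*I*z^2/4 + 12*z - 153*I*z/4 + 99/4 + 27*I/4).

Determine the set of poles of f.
The singularities of f are the zeros of the denominator. Factoring,
  z^4 - 3*z^3/2 + 17*I*z^3/2 - 53*z^2/2 - 31*I*z^2/4 + 12*z - 153*I*z/4 + 99/4 + 27*I/4 = (z - 1 + 3*I/2)*(z + 1 + I)*(z + 3*I)*(z - 3/2 + 3*I)
so the candidates are z = 1 - 3*I/2, z = -1 - I, z = -3*I, z = 3/2 - 3*I.

Check the numerator P(z) = 2*z^2 - z + 1 at each one:
  P(1 - 3*I/2) = -5/2 - 9*I/2 ≠ 0, so z = 1 - 3*I/2 is a (simple) pole.
  P(-1 - I) = 2 + 5*I ≠ 0, so z = -1 - I is a (simple) pole.
  P(-3*I) = -17 + 3*I ≠ 0, so z = -3*I is a (simple) pole.
  P(3/2 - 3*I) = -14 - 15*I ≠ 0, so z = 3/2 - 3*I is a (simple) pole.

Poles of f: {-1 - I, -3*I, 1 - 3*I/2, 3/2 - 3*I}

Final answer: {-1 - I, -3*I, 1 - 3*I/2, 3/2 - 3*I}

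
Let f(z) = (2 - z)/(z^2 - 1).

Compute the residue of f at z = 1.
1/2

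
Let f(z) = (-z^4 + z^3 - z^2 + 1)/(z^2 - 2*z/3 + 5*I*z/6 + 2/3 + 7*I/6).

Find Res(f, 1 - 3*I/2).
Write f(z) = P(z)/Q(z) with P(z) = -z^4 + z^3 - z^2 + 1 and Q(z) = z^2 - 2*z/3 + 5*I*z/6 + 2/3 + 7*I/6.
The denominator factors as Q(z) = (z + 1/3 - 2*I/3)*(z - 1 + 3*I/2), so z = 1 - 3*I/2 is a simple zero of Q and P is analytic there; z = 1 - 3*I/2 is therefore a simple pole and
  Res(f, z₀) = P(z₀)/Q'(z₀).

Q'(z) = 2*z - 2/3 + 5*I/6, so Q'(1 - 3*I/2) = 4/3 - 13*I/6.
P(1 - 3*I/2) = 63/16 - 45*I/8.

Res(f, 1 - 3*I/2) = (63/16 - 45*I/8)/(4/3 - 13*I/6) = 2511/932 + 297*I/1864

Final answer: 2511/932 + 297*I/1864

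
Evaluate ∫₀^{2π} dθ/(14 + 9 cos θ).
2*sqrt(115)*pi/115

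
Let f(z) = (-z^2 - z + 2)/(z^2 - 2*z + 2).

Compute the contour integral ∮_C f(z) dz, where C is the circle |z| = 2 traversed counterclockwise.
By the residue theorem, ∮_C f(z) dz = 2πi · (sum of the residues of f at the poles inside |z| = 2).

The denominator factors as (z - 1 + I)*(z - 1 - I), so the singularities of f are simple poles at z = 1 - I, z = 1 + I.
  |1 - I|² = 2 < 4 = 2², so this pole is inside the contour.
  |1 + I|² = 2 < 4 = 2², so this pole is inside the contour.

With P(z) = -z^2 - z + 2 and Q(z) = z^2 - 2*z + 2, each pole is simple, so Res(f, z₀) = P(z₀)/Q'(z₀) with Q'(z) = 2*z - 2.
  Res(f, 1 - I) = P(1 - I)/Q'(1 - I) = (1 + 3*I)/(-2*I) = -3/2 + I/2
  Res(f, 1 + I) = P(1 + I)/Q'(1 + I) = (1 - 3*I)/(2*I) = -3/2 - I/2

Sum of residues inside C: -3
∮_C f(z) dz = 2πi · (-3) = -6*I*pi

Final answer: -6*I*pi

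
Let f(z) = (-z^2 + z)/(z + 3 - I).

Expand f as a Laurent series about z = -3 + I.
Put w = z - (-3 + I), i.e. z = w - 3 + I. The denominator is w, so it suffices to rewrite the numerator in powers of w.

P(z) = -z^2 + z
P(w - 3 + I) = -11 + 7*I + (7 - 2*I)*w - w^2

Dividing each term by w:
  f = (-11 + 7*I)/w + 7 - 2*I - w

Substituting back w = z + 3 - I:
  f(z) = (-11 + 7*I)/(z + 3 - I) + 7 - 2*I - (z + 3 - I)

The series is finite because the numerator is a polynomial; the negative powers form the principal part, and the coefficient of 1/(z + 3 - I) gives Res(f, -3 + I) = -11 + 7*I.

Final answer: (-11 + 7*I)/(z + 3 - I) + 7 - 2*I - (z + 3 - I)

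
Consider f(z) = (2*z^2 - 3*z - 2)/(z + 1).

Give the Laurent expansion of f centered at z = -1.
3/(z + 1) - 7 + 2*(z + 1)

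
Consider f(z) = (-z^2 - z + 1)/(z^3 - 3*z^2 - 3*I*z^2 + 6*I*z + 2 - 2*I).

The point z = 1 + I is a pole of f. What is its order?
Factor the denominator:
  z^3 - 3*z^2 - 3*I*z^2 + 6*I*z + 2 - 2*I = (z - 1 - I)^3

The numerator P(z) = -z^2 - z + 1 has P(1 + I) = -3*I ≠ 0, so no factor of (z - 1 - I) cancels.
Near z = 1 + I we can therefore write f(z) = g(z)/(z - 1 - I)^3 with g analytic at 1 + I and g(1 + I) ≠ 0 (g is just the numerator).

Hence z = 1 + I is a pole of order 3.

Final answer: 3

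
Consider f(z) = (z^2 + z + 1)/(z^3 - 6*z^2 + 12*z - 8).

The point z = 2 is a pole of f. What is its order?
Factor the denominator:
  z^3 - 6*z^2 + 12*z - 8 = (z - 2)^3

The numerator P(z) = z^2 + z + 1 has P(2) = 7 ≠ 0, so no factor of (z - 2) cancels.
Near z = 2 we can therefore write f(z) = g(z)/(z - 2)^3 with g analytic at 2 and g(2) ≠ 0 (g is just the numerator).

Hence z = 2 is a pole of order 3.

Final answer: 3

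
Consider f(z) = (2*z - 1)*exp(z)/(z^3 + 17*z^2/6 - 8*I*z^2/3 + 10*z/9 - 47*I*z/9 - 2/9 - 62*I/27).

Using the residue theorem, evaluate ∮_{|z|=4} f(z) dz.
By the residue theorem, ∮_C f(z) dz = 2πi · (sum of the residues of f at the poles inside |z| = 4).

The denominator factors as (z + 2/3 - 2*I)*(z + 3/2 - 2*I/3)*(z + 2/3), so the singularities of f are simple poles at z = -2/3 + 2*I, z = -3/2 + 2*I/3, z = -2/3.
  |-2/3 + 2*I|² = 40/9 < 16 = 4², so this pole is inside the contour.
  |-3/2 + 2*I/3|² = 97/36 < 16 = 4², so this pole is inside the contour.
  |-2/3|² = 4/9 < 16 = 4², so this pole is inside the contour.

With P(z) = (2*z - 1)*exp(z) and Q(z) = z^3 + 17*z^2/6 - 8*I*z^2/3 + 10*z/9 - 47*I*z/9 - 2/9 - 62*I/27, each pole is simple, so Res(f, z₀) = P(z₀)/Q'(z₀) with Q'(z) = 3*z^2 + 17*z/3 - 16*I*z/3 + 10/9 - 47*I/9.
  Res(f, -2/3 + 2*I) = P(-2/3 + 2*I)/Q'(-2/3 + 2*I) = ((-7/3 + 4*I)*exp(-2/3 + 2*I))/(-8/3 + 5*I/3) = (116/89 - 61*I/89)*exp(-2/3 + 2*I)
  Res(f, -3/2 + 2*I/3) = P(-3/2 + 2*I/3)/Q'(-3/2 + 2*I/3) = ((-4 + 4*I/3)*exp(-3/2 + 2*I/3))/(19/12 + 5*I/9) = (-7248/3649 + 5616*I/3649)*exp(-3/2 + 2*I/3)
  Res(f, -2/3) = P(-2/3)/Q'(-2/3) = (-7*exp(-2/3)/3)/(-4/3 - 5*I/3) = (28/41 - 35*I/41)*exp(-2/3)

Sum of residues inside C: (28/41 - 35*I/41)*exp(-2/3) + (-7248/3649 + 5616*I/3649)*exp(-3/2 + 2*I/3) + (116/89 - 61*I/89)*exp(-2/3 + 2*I)
∮_C f(z) dz = 2πi · ((28/41 - 35*I/41)*exp(-2/3) + (-7248/3649 + 5616*I/3649)*exp(-3/2 + 2*I/3) + (116/89 - 61*I/89)*exp(-2/3 + 2*I)) = pi*(-11232/3649 - 14496*I/3649)*exp(-3/2 + 2*I/3) + pi*(122/89 + 232*I/89)*exp(-2/3 + 2*I) + pi*(70/41 + 56*I/41)*exp(-2/3)

Final answer: pi*(-11232/3649 - 14496*I/3649)*exp(-3/2 + 2*I/3) + pi*(122/89 + 232*I/89)*exp(-2/3 + 2*I) + pi*(70/41 + 56*I/41)*exp(-2/3)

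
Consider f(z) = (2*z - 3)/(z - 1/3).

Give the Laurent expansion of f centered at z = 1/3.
Put w = z - (1/3), i.e. z = w + 1/3. The denominator is w, so it suffices to rewrite the numerator in powers of w.

P(z) = 2*z - 3
P(w + 1/3) = -7/3 + 2*w

Dividing each term by w:
  f = -7/(3*w) + 2

Substituting back w = z - 1/3:
  f(z) = -7/(3*(z - 1/3)) + 2

The series is finite because the numerator is a polynomial; the negative powers form the principal part, and the coefficient of 1/(z - 1/3) gives Res(f, 1/3) = -7/3.

Final answer: -7/(3*(z - 1/3)) + 2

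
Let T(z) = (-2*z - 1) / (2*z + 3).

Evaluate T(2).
-5/7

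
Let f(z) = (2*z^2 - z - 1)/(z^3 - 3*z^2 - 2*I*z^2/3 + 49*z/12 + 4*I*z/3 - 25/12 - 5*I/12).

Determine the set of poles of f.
The singularities of f are the zeros of the denominator. Factoring,
  z^3 - 3*z^2 - 2*I*z^2/3 + 49*z/12 + 4*I*z/3 - 25/12 - 5*I/12 = (z - 1 + I/2)*(z - 1 - 3*I/2)*(z - 1 + I/3)
so the candidates are z = 1 - I/2, z = 1 + 3*I/2, z = 1 - I/3.

Check the numerator P(z) = 2*z^2 - z - 1 at each one:
  P(1 - I/2) = -1/2 - 3*I/2 ≠ 0, so z = 1 - I/2 is a (simple) pole.
  P(1 + 3*I/2) = -9/2 + 9*I/2 ≠ 0, so z = 1 + 3*I/2 is a (simple) pole.
  P(1 - I/3) = -2/9 - I ≠ 0, so z = 1 - I/3 is a (simple) pole.

Poles of f: {1 - I/2, 1 - I/3, 1 + 3*I/2}

Final answer: {1 - I/2, 1 - I/3, 1 + 3*I/2}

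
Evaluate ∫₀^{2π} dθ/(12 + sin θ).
2*sqrt(143)*pi/143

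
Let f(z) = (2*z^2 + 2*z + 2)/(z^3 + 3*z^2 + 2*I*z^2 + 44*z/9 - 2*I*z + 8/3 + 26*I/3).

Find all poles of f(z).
The singularities of f are the zeros of the denominator. Factoring,
  z^3 + 3*z^2 + 2*I*z^2 + 44*z/9 - 2*I*z + 8/3 + 26*I/3 = (z + 1/3 - 2*I)*(z - 1/3 + I)*(z + 3 + 3*I)
so the candidates are z = -1/3 + 2*I, z = 1/3 - I, z = -3 - 3*I.

Check the numerator P(z) = 2*z^2 + 2*z + 2 at each one:
  P(-1/3 + 2*I) = -58/9 + 4*I/3 ≠ 0, so z = -1/3 + 2*I is a (simple) pole.
  P(1/3 - I) = 8/9 - 10*I/3 ≠ 0, so z = 1/3 - I is a (simple) pole.
  P(-3 - 3*I) = -4 + 30*I ≠ 0, so z = -3 - 3*I is a (simple) pole.

Poles of f: {-3 - 3*I, -1/3 + 2*I, 1/3 - I}

Final answer: {-3 - 3*I, -1/3 + 2*I, 1/3 - I}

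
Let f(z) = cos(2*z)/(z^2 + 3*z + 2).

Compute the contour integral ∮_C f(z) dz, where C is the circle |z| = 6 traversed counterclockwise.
By the residue theorem, ∮_C f(z) dz = 2πi · (sum of the residues of f at the poles inside |z| = 6).

The denominator factors as (z + 1)*(z + 2), so the singularities of f are simple poles at z = -1, z = -2.
  |-1|² = 1 < 36 = 6², so this pole is inside the contour.
  |-2|² = 4 < 36 = 6², so this pole is inside the contour.

With P(z) = cos(2*z) and Q(z) = z^2 + 3*z + 2, each pole is simple, so Res(f, z₀) = P(z₀)/Q'(z₀) with Q'(z) = 2*z + 3.
  Res(f, -1) = P(-1)/Q'(-1) = (cos(2))/(1) = cos(2)
  Res(f, -2) = P(-2)/Q'(-2) = (cos(4))/(-1) = -cos(4)

Sum of residues inside C: cos(2) - cos(4)
∮_C f(z) dz = 2πi · (cos(2) - cos(4)) = 2*I*pi*cos(2) - 2*I*pi*cos(4)

Final answer: 2*I*pi*cos(2) - 2*I*pi*cos(4)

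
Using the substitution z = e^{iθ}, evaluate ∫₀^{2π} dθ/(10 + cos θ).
Let J = ∫₀^{2π} dθ/(10 + cos θ).
Put z = e^{iθ}: then cos θ = (z + 1/z)/2, dθ = dz/(iz), and z runs once counterclockwise around |z| = 1:
  J = ∮_{|z|=1} 1/(10 + (z + 1/z)/2) · dz/(iz) = (2/i) ∮_{|z|=1} dz/(z^2 + 20*z + 1).
The roots of z^2 + 20*z + 1 are z = (-10 ± sqrt(10^2 - 1^2)), with sqrt(99) = 3*sqrt(11); their product is 1, so only z₊ = -10 + 3*sqrt(11) lies inside the unit circle (z₋ = -10 - 3*sqrt(11) lies outside).
z₊ is a simple zero of q(z) = z^2 + 20*z + 1, so Res(1/q, z₊) = 1/q'(z₊) with q'(z) = 2*z + 20; and q'(z₊) = (z₊ - z₋) = 6*sqrt(11).
Therefore J = (2/i) · 2πi · 1/(6*sqrt(11)) = 2*pi/(3*sqrt(11)) = 2*sqrt(11)*pi/33

Final answer: 2*sqrt(11)*pi/33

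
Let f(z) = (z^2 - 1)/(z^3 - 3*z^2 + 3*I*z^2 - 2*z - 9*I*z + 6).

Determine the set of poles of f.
The singularities of f are the zeros of the denominator. Factoring,
  z^3 - 3*z^2 + 3*I*z^2 - 2*z - 9*I*z + 6 = (z + 2*I)*(z + I)*(z - 3)
so the candidates are z = -2*I, z = -I, z = 3.

Check the numerator P(z) = z^2 - 1 at each one:
  P(-2*I) = -5 ≠ 0, so z = -2*I is a (simple) pole.
  P(-I) = -2 ≠ 0, so z = -I is a (simple) pole.
  P(3) = 8 ≠ 0, so z = 3 is a (simple) pole.

Poles of f: {-2*I, -I, 3}

Final answer: {-2*I, -I, 3}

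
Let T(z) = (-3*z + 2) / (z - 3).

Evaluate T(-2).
Substitute z = -2:
  numerator:   -3*(-2) + 2 = 8
  denominator: (-2) - 3 = -5
T(-2) = (8)/(-5) = -8/5

Final answer: -8/5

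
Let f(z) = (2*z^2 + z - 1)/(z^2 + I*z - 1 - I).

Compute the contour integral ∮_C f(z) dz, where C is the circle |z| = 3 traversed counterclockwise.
pi*(4 + 2*I)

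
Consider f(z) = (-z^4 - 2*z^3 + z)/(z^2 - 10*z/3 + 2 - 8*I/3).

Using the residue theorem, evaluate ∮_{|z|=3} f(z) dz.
By the residue theorem, ∮_C f(z) dz = 2πi · (sum of the residues of f at the poles inside |z| = 3).

The denominator factors as (z - 3 - I)*(z - 1/3 + I), so the singularities of f are simple poles at z = 3 + I, z = 1/3 - I.
  |3 + I|² = 10 > 9 = 3², so this pole is outside the contour.
  |1/3 - I|² = 10/9 < 9 = 3², so this pole is inside the contour.

With P(z) = -z^4 - 2*z^3 + z and Q(z) = z^2 - 10*z/3 + 2 - 8*I/3, each pole is simple, so Res(f, z₀) = P(z₀)/Q'(z₀) with Q'(z) = 2*z - 10/3.
  Res(f, 1/3 - I) = P(1/3 - I)/Q'(1/3 - I) = (155/81 - 95*I/27)/(-8/3 - 2*I) = 47/270 + 107*I/90

∮_C f(z) dz = 2πi · (47/270 + 107*I/90) = pi*(-107/45 + 47*I/135)

Final answer: pi*(-107/45 + 47*I/135)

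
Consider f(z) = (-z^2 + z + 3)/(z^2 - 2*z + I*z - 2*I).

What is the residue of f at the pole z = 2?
Write f(z) = P(z)/Q(z) with P(z) = -z^2 + z + 3 and Q(z) = z^2 - 2*z + I*z - 2*I.
The denominator factors as Q(z) = (z - 2)*(z + I), so z = 2 is a simple zero of Q and P is analytic there; z = 2 is therefore a simple pole and
  Res(f, z₀) = P(z₀)/Q'(z₀).

Q'(z) = 2*z - 2 + I, so Q'(2) = 2 + I.
P(2) = 1.

Res(f, 2) = (1)/(2 + I) = 2/5 - I/5

Final answer: 2/5 - I/5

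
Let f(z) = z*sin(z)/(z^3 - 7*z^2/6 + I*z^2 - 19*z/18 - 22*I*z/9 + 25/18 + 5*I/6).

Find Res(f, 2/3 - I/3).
(-24/1189 + 462*I/1189)*sin(2/3 - I/3)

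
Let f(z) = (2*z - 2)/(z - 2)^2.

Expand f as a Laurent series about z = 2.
Put w = z - (2), i.e. z = w + 2. The denominator is w^2, so it suffices to rewrite the numerator in powers of w.

P(z) = 2*z - 2
P(w + 2) = 2 + 2*w

Dividing each term by w^2:
  f = 2/w^2 + 2/w

Substituting back w = z - 2:
  f(z) = 2/(z - 2)^2 + 2/(z - 2)

The series is finite because the numerator is a polynomial; the negative powers form the principal part, and the coefficient of 1/(z - 2) gives Res(f, 2) = 2.

Final answer: 2/(z - 2)^2 + 2/(z - 2)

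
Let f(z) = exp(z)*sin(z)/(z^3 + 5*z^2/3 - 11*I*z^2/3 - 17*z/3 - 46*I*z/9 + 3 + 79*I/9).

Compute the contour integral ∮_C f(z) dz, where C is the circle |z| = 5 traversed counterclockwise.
pi*(1368/12665 - 1494*I/12665)*exp(1/3 + 3*I)*sin(1/3 + 3*I) + pi*(-288/5513 - 603*I/5513)*exp(-3 + 2*I/3)*sin(3 - 2*I/3) + exp(1)*pi*(-504/3145 + 27*I/3145)*sin(1)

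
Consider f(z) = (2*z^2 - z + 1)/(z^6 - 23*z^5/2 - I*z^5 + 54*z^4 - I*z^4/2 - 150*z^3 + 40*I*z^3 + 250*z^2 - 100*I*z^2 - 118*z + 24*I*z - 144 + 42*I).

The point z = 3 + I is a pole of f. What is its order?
4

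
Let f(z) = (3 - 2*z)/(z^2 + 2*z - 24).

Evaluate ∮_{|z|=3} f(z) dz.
By the residue theorem, ∮_C f(z) dz = 2πi · (sum of the residues of f at the poles inside |z| = 3).

The denominator factors as (z + 6)*(z - 4), so the singularities of f are simple poles at z = -6, z = 4.
  |-6|² = 36 > 9 = 3², so this pole is outside the contour.
  |4|² = 16 > 9 = 3², so this pole is outside the contour.

No pole lies inside the contour, so f is analytic on and inside C and the integral is 0 (Cauchy's theorem).

Final answer: 0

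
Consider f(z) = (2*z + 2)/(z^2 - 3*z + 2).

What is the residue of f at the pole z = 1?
Write f(z) = P(z)/Q(z) with P(z) = 2*z + 2 and Q(z) = z^2 - 3*z + 2.
The denominator factors as Q(z) = (z - 2)*(z - 1), so z = 1 is a simple zero of Q and P is analytic there; z = 1 is therefore a simple pole and
  Res(f, z₀) = P(z₀)/Q'(z₀).

Q'(z) = 2*z - 3, so Q'(1) = -1.
P(1) = 4.

Res(f, 1) = (4)/(-1) = -4

Final answer: -4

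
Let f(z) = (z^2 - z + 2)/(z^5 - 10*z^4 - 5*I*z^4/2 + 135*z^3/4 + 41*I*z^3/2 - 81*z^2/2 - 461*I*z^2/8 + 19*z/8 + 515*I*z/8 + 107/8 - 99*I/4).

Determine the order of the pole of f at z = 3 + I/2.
3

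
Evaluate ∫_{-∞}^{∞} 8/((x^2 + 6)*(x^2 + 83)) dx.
Let f(z) = 8/((z^2 + 6)*(z^2 + 83)). The denominator has no real zeros and deg Q - deg P = 4 ≥ 2, so the integral of f over the upper semicircle |z| = R tends to 0 as R → ∞. Closing the contour in the upper half-plane,
  ∫_{-∞}^{∞} f(x) dx = 2πi · Σ Res(f, z_k)  over the poles with Im z_k > 0.

Zeros of the denominator: z^2 + 83 = 0 gives z = ±sqrt(83)*I; z^2 + 6 = 0 gives z = ±sqrt(6)*I.
Upper half-plane: z = sqrt(6)*I, z = sqrt(83)*I (simple).

Each pole is a simple zero of Q(z) = z^4 + 89*z^2 + 498, so Res(f, z₀) = P(z₀)/Q'(z₀) with P(z) = 8, Q'(z) = 4*z^3 + 178*z:
  Res(f, sqrt(6)*I) = (8)/(154*sqrt(6)*I) = -2*sqrt(6)*I/231
  Res(f, sqrt(83)*I) = (8)/(-154*sqrt(83)*I) = 4*sqrt(83)*I/6391

Sum of residues: 2*I*(-83*sqrt(6) + 6*sqrt(83))/19173
∫_{-∞}^{∞} f(x) dx = 2πi · (2*I*(-83*sqrt(6) + 6*sqrt(83))/19173) = 4*pi*(-6*sqrt(83) + 83*sqrt(6))/19173

Final answer: 4*pi*(-6*sqrt(83) + 83*sqrt(6))/19173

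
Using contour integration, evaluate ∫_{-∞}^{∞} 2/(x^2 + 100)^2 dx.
pi/1000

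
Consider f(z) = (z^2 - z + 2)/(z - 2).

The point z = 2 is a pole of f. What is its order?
Factor the denominator:
  z - 2 = (z - 2)

The numerator P(z) = z^2 - z + 2 has P(2) = 4 ≠ 0, so no factor of (z - 2) cancels.
Near z = 2 we can therefore write f(z) = g(z)/(z - 2) with g analytic at 2 and g(2) ≠ 0 (g is just the numerator).

Hence z = 2 is a pole of order 1.

Final answer: 1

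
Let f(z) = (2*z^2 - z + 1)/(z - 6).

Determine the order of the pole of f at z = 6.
1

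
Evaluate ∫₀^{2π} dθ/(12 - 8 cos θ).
Call the integral J. The integrand is 2π-periodic and we integrate over a full period, so shifting θ does not change the value (θ → θ + π flips the sign of the trig term). Hence
  J = ∫₀^{2π} dθ/(12 + 8 cos θ).
Put z = e^{iθ}: then cos θ = (z + 1/z)/2, dθ = dz/(iz), and z runs once counterclockwise around |z| = 1:
  J = ∮_{|z|=1} 1/(12 + 8*(z + 1/z)/2) · dz/(iz) = (2/i) ∮_{|z|=1} dz/(8*z^2 + 24*z + 8).
The roots of 8*z^2 + 24*z + 8 are z = (-12 ± sqrt(12^2 - 8^2))/8, with sqrt(80) = 4*sqrt(5); their product is 1, so only z₊ = -3/2 + sqrt(5)/2 lies inside the unit circle (z₋ = -3/2 - sqrt(5)/2 lies outside).
z₊ is a simple zero of q(z) = 8*z^2 + 24*z + 8, so Res(1/q, z₊) = 1/q'(z₊) with q'(z) = 16*z + 24; and q'(z₊) = 8*(z₊ - z₋) = 8*sqrt(5).
Therefore J = (2/i) · 2πi · 1/(8*sqrt(5)) = 2*pi/(4*sqrt(5)) = sqrt(5)*pi/10

Final answer: sqrt(5)*pi/10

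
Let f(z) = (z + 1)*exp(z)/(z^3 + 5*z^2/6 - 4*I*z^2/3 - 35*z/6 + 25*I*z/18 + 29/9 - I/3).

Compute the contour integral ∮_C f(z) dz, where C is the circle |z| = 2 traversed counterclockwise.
pi*(-42/377 - 366*I/377)*exp(2/3) + pi*(2688/21605 + 26556*I/21605)*exp(3/2 + I/3)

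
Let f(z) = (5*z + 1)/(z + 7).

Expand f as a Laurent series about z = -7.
Put w = z - (-7), i.e. z = w - 7. The denominator is w, so it suffices to rewrite the numerator in powers of w.

P(z) = 5*z + 1
P(w - 7) = -34 + 5*w

Dividing each term by w:
  f = -34/w + 5

Substituting back w = z + 7:
  f(z) = -34/(z + 7) + 5

The series is finite because the numerator is a polynomial; the negative powers form the principal part, and the coefficient of 1/(z + 7) gives Res(f, -7) = -34.

Final answer: -34/(z + 7) + 5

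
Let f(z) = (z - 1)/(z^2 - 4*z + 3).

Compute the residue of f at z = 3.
Write f(z) = P(z)/Q(z) with P(z) = z - 1 and Q(z) = z^2 - 4*z + 3.
The denominator factors as Q(z) = (z - 3)*(z - 1), so z = 3 is a simple zero of Q and P is analytic there; z = 3 is therefore a simple pole and
  Res(f, z₀) = P(z₀)/Q'(z₀).

Q'(z) = 2*z - 4, so Q'(3) = 2.
P(3) = 2.

Res(f, 3) = (2)/(2) = 1

Final answer: 1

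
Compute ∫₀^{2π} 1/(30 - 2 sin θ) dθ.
Call the integral J. The integrand is 2π-periodic and we integrate over a full period, so shifting θ does not change the value (θ → θ + π/2 turns sin θ into cos θ; θ → θ + π flips the sign of the trig term). Hence
  J = ∫₀^{2π} dθ/(30 + 2 cos θ).
Put z = e^{iθ}: then cos θ = (z + 1/z)/2, dθ = dz/(iz), and z runs once counterclockwise around |z| = 1:
  J = ∮_{|z|=1} 1/(30 + 2*(z + 1/z)/2) · dz/(iz) = (2/i) ∮_{|z|=1} dz/(2*z^2 + 60*z + 2).
The roots of 2*z^2 + 60*z + 2 are z = (-30 ± sqrt(30^2 - 2^2))/2, with sqrt(896) = 8*sqrt(14); their product is 1, so only z₊ = -15 + 4*sqrt(14) lies inside the unit circle (z₋ = -15 - 4*sqrt(14) lies outside).
z₊ is a simple zero of q(z) = 2*z^2 + 60*z + 2, so Res(1/q, z₊) = 1/q'(z₊) with q'(z) = 4*z + 60; and q'(z₊) = 2*(z₊ - z₋) = 16*sqrt(14).
Therefore J = (2/i) · 2πi · 1/(16*sqrt(14)) = 2*pi/(8*sqrt(14)) = sqrt(14)*pi/56

Final answer: sqrt(14)*pi/56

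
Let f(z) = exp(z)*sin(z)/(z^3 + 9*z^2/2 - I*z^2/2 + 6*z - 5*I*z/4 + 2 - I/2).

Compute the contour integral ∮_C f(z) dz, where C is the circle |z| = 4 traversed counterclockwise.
-8*pi*exp(-2)*sin(2)/3 + pi*(4/15 - 4*I/5)*exp(-1/2)*sin(1/2) + pi*(12/5 + 4*I/5)*exp(-2 + I/2)*sin(2 - I/2)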